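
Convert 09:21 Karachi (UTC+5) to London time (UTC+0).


04:21

Time difference = UTC+0 - UTC+5 = -5 hours
New hour = (9 -5) mod 24
= 4 mod 24 = 4
Minutes unchanged → 04:21


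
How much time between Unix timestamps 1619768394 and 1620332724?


564330 seconds (156.8 hours / 6.53 days)

Difference = 1620332724 - 1619768394 = 564330 seconds
In hours: 564330 / 3600 ≈ 156.8
In days: 564330 / 86400 ≈ 6.53


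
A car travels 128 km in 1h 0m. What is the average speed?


Distance: 128 km
Time: 1 hours
Speed = 128 / 1 = 128.0 km/h

128.0 km/h


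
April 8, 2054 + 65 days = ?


Start: April 8, 2054
Add 65 days
April 8 → May 1: 30 - 8 + 1 = 23 days (65 - 23 = 42 left)
May 1 → June 1: 31 - 1 + 1 = 31 days (42 - 31 = 11 left)
June 1 + 11 = June 12, 2054

June 12, 2054


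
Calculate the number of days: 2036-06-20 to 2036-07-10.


From June 20, 2036 to July 10, 2036
Rest of June 2036: 30 - 20 = 10
Days into July 2036: 10
Total = 10 + 10 = 20 days

20 days


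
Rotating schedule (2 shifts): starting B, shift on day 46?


Shift A

Shifts: A, B
Start: B (index 1)
Day 46: (1 + 46 - 1) mod 2
= 46 mod 2
= 0
Index 0 → shift A


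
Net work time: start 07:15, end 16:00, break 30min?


Total time = (16×60+0) - (7×60+15)
= 960 - 435 = 525 min
Minus break: 525 - 30 = 495 min
= 8h 15m

8h 15m (495 minutes)


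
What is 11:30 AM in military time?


11:30

Input: 11:30 AM
AM hour stays: 11


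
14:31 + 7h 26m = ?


Start: 871 minutes from midnight
Add: 446 minutes
Total: 1317 minutes
Hours: 1317 ÷ 60 = 21 remainder 57

21:57


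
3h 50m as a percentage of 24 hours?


0.1597 (15.97%)

Total minutes: 3×60 + 50 = 230
Day = 24×60 = 1440 minutes
Fraction = 230/1440 ≈ 0.1597
As a percentage: 230/1440 × 100 ≈ 15.97%


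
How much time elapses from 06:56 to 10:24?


3h 28m

End time in minutes: 10×60 + 24 = 624
Start time in minutes: 6×60 + 56 = 416
Difference = 624 - 416 = 208 minutes
= 3 hours 28 minutes


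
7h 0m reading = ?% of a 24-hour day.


Time: 420 minutes
Day: 1440 minutes
Percentage = (420/1440) × 100 ≈ 29.2%

29.2%


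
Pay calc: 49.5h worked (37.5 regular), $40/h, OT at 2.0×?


$2460.00

Regular: 37.5h × $40 = $1500.00
Overtime: 49.5 - 37.5 = 12.0h
OT pay: 12.0h × $40 × 2.0 = $960.00
Total = $1500.00 + $960.00 = $2460.00


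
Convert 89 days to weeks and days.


12 weeks 5 days

Weeks: 89 ÷ 7 = 12 remainder 5


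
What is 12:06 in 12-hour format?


12:06 PM

Hour: 12
12 → 12 PM (noon)


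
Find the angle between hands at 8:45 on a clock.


7.5°

Hour hand = 8×30 + 45×0.5 = 262.5°
Minute hand = 45×6 = 270°
Difference = |262.5 - 270| = 7.5°


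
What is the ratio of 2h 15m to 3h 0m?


Duration 1: 135 minutes
Duration 2: 180 minutes
Ratio = 135:180
GCD = 45
Simplified = 3:4
As a decimal: 3/4 = 0.75

3:4 (0.75)


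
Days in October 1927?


31 days

Month: October (month 10)
October has 31 days


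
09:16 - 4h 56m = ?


Start: 556 minutes from midnight
Subtract: 296 minutes
Remaining: 556 - 296 = 260
Hours: 4, Minutes: 20

04:20


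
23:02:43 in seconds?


82963 seconds

Hours: 23 × 3600 = 82800
Minutes: 2 × 60 = 120
Seconds: 43
Total = 82800 + 120 + 43 = 82963


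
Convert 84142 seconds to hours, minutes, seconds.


Hours: 84142 ÷ 3600 = 23 remainder 1342
Minutes: 1342 ÷ 60 = 22 remainder 22
Seconds: 22

23h 22m 22s


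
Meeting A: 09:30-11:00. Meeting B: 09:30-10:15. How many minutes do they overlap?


Meeting A: 570-660 (in minutes from midnight)
Meeting B: 570-615
Overlap start = max(570, 570) = 570
Overlap end = min(660, 615) = 615
Overlap = max(0, 615 - 570) = 45 min

45 minutes


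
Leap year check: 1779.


Rules: divisible by 4 AND (not by 100 OR by 400)
1779 ÷ 4 = 444 remainder 3 → not divisible by 4
Not divisible by 4 → not a leap year

No


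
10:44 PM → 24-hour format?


22:44

Input: 10:44 PM
PM: 10 + 12 = 22


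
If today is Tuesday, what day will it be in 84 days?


Start: Tuesday (index 1)
(1 + 84) mod 7
= 85 mod 7
= 1
Index 1 → Tuesday

Tuesday


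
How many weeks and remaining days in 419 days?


Weeks: 419 ÷ 7 = 59 remainder 6

59 weeks 6 days


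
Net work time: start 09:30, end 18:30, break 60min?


Total time = (18×60+30) - (9×60+30)
= 1110 - 570 = 540 min
Minus break: 540 - 60 = 480 min
= 8h 0m

8h 0m (480 minutes)


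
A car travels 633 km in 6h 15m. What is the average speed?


101.3 km/h

Distance: 633 km
Time: 6h 15m = 375 min = 375/60 = 25/4 hours
Speed = 633 ÷ (25/4) = 633 × 4 / 25 = 2532/25 ≈ 101.3 km/h


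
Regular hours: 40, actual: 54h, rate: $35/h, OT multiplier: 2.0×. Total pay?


$2380.00

Regular: 40h × $35 = $1400.00
Overtime: 54 - 40 = 14h
OT pay: 14h × $35 × 2.0 = $980.00
Total = $1400.00 + $980.00 = $2380.00


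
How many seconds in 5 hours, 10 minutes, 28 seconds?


Hours: 5 × 3600 = 18000
Minutes: 10 × 60 = 600
Seconds: 28
Total = 18000 + 600 + 28 = 18628

18628 seconds


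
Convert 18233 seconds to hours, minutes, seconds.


5h 3m 53s

Hours: 18233 ÷ 3600 = 5 remainder 233
Minutes: 233 ÷ 60 = 3 remainder 53
Seconds: 53


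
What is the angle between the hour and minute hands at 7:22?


89.0°

Hour hand = 7×30 + 22×0.5 = 221.0°
Minute hand = 22×6 = 132°
Difference = |221.0 - 132| = 89.0°


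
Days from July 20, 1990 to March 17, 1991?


From July 20, 1990 to March 17, 1991
Rest of July 1990: 31 - 20 = 11
Full months: August 31, September 30, October 31, November 30, December 31, January 31, February 1991 28
Days into March 1991: 17
Total = 11 + 31 + 30 + 31 + 30 + 31 + 31 + 28 + 17 = 240 days

240 days


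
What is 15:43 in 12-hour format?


Hour: 15
15 - 12 = 3 → PM

3:43 PM


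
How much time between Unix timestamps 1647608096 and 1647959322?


Difference = 1647959322 - 1647608096 = 351226 seconds
In hours: 351226 / 3600 ≈ 97.6
In days: 351226 / 86400 ≈ 4.07

351226 seconds (97.6 hours / 4.07 days)


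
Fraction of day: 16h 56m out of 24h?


0.7056 (70.56%)

Total minutes: 16×60 + 56 = 1016
Day = 24×60 = 1440 minutes
Fraction = 1016/1440 ≈ 0.7056
As a percentage: 1016/1440 × 100 ≈ 70.56%


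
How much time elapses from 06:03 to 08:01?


1h 58m

End time in minutes: 8×60 + 1 = 481
Start time in minutes: 6×60 + 3 = 363
Difference = 481 - 363 = 118 minutes
= 1 hours 58 minutes


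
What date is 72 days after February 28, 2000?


May 10, 2000

Start: February 28, 2000
Add 72 days
February 28 → March 1: 29 - 28 + 1 = 2 days (72 - 2 = 70 left)
March 1 → April 1: 31 - 1 + 1 = 31 days (70 - 31 = 39 left)
April 1 → May 1: 30 - 1 + 1 = 30 days (39 - 30 = 9 left)
May 1 + 9 = May 10, 2000


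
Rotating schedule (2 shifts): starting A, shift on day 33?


Shift A

Shifts: A, B
Start: A (index 0)
Day 33: (0 + 33 - 1) mod 2
= 32 mod 2
= 0
Index 0 → shift A


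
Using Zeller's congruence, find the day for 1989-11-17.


Zeller's congruence:
q=17, m=11, k=89, j=19
h = (17 + ⌊13×12/5⌋ + 89 + ⌊89/4⌋ + ⌊19/4⌋ - 2×19) mod 7
= (17 + 31 + 89 + 22 + 4 - 38) mod 7
= 125 mod 7 = 6
h=6 → Friday

Friday


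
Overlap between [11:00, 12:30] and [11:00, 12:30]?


Meeting A: 660-750 (in minutes from midnight)
Meeting B: 660-750
Overlap start = max(660, 660) = 660
Overlap end = min(750, 750) = 750
Overlap = max(0, 750 - 660) = 90 min

90 minutes


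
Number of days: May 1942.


31 days

Month: May (month 5)
May has 31 days


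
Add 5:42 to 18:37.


00:19 (next day)

Start: 1117 minutes from midnight
Add: 342 minutes
Total: 1459 minutes
Hours: 1459 ÷ 60 = 24 remainder 19
24 ≥ 24 → 24 - 24 = 0 (next day)


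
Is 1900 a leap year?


No

Rules: divisible by 4 AND (not by 100 OR by 400)
1900 ÷ 4 = 475 exactly → divisible by 4
1900 ÷ 100 = 19 exactly → divisible by 100
1900 ÷ 400 = 4 remainder 300 → not divisible by 400
Divisible by 100 but not by 400 → not a leap year


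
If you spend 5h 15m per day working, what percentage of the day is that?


Time: 315 minutes
Day: 1440 minutes
Percentage = (315/1440) × 100 ≈ 21.9%

21.9%


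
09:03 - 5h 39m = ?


03:24

Start: 543 minutes from midnight
Subtract: 339 minutes
Remaining: 543 - 339 = 204
Hours: 3, Minutes: 24


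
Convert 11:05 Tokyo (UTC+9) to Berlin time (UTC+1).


03:05

Time difference = UTC+1 - UTC+9 = -8 hours
New hour = (11 -8) mod 24
= 3 mod 24 = 3
Minutes unchanged → 03:05


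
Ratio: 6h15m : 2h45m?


25:11 (2.27)

Duration 1: 375 minutes
Duration 2: 165 minutes
Ratio = 375:165
GCD = 15
Simplified = 25:11
As a decimal: 25/11 ≈ 2.27


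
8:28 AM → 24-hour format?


08:28

Input: 8:28 AM
AM hour stays: 8


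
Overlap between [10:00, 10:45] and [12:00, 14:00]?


Meeting A: 600-645 (in minutes from midnight)
Meeting B: 720-840
Overlap start = max(600, 720) = 720
Overlap end = min(645, 840) = 645
Overlap = max(0, 645 - 720) = 0 min

0 minutes


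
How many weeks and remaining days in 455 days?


Weeks: 455 ÷ 7 = 65 remainder 0

65 weeks 0 days


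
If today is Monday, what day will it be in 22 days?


Tuesday

Start: Monday (index 0)
(0 + 22) mod 7
= 22 mod 7
= 1
Index 1 → Tuesday


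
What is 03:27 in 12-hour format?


Hour: 3
3 < 12 → AM

3:27 AM


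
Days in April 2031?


Month: April (month 4)
April has 30 days

30 days


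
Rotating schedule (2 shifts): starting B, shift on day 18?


Shifts: A, B
Start: B (index 1)
Day 18: (1 + 18 - 1) mod 2
= 18 mod 2
= 0
Index 0 → shift A

Shift A


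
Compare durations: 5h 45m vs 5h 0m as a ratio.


23:20 (1.15)

Duration 1: 345 minutes
Duration 2: 300 minutes
Ratio = 345:300
GCD = 15
Simplified = 23:20
As a decimal: 23/20 = 1.15


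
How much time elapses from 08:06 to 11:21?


3h 15m

End time in minutes: 11×60 + 21 = 681
Start time in minutes: 8×60 + 6 = 486
Difference = 681 - 486 = 195 minutes
= 3 hours 15 minutes


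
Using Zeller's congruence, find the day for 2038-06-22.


Zeller's congruence:
q=22, m=6, k=38, j=20
h = (22 + ⌊13×7/5⌋ + 38 + ⌊38/4⌋ + ⌊20/4⌋ - 2×20) mod 7
= (22 + 18 + 38 + 9 + 5 - 40) mod 7
= 52 mod 7 = 3
h=3 → Tuesday

Tuesday


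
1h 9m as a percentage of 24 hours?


0.0479 (4.79%)

Total minutes: 1×60 + 9 = 69
Day = 24×60 = 1440 minutes
Fraction = 69/1440 ≈ 0.0479
As a percentage: 69/1440 × 100 ≈ 4.79%


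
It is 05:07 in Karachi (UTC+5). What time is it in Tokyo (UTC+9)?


09:07

Time difference = UTC+9 - UTC+5 = +4 hours
New hour = (5 + 4) mod 24
= 9 mod 24 = 9
Minutes unchanged → 09:07


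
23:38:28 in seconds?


Hours: 23 × 3600 = 82800
Minutes: 38 × 60 = 2280
Seconds: 28
Total = 82800 + 2280 + 28 = 85108

85108 seconds


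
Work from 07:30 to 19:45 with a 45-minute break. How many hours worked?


Total time = (19×60+45) - (7×60+30)
= 1185 - 450 = 735 min
Minus break: 735 - 45 = 690 min
= 11h 30m

11h 30m (690 minutes)


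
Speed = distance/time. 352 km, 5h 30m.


64.0 km/h

Distance: 352 km
Time: 5h 30m = 330 min = 330/60 = 11/2 hours
Speed = 352 ÷ (11/2) = 352 × 2 / 11 = 704/11 = 64.0 km/h


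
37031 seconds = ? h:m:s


Hours: 37031 ÷ 3600 = 10 remainder 1031
Minutes: 1031 ÷ 60 = 17 remainder 11
Seconds: 11

10h 17m 11s


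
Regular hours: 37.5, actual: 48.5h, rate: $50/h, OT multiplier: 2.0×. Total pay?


Regular: 37.5h × $50 = $1875.00
Overtime: 48.5 - 37.5 = 11.0h
OT pay: 11.0h × $50 × 2.0 = $1100.00
Total = $1875.00 + $1100.00 = $2975.00

$2975.00


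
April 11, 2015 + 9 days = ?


Start: April 11, 2015
Add 9 days
April 11 + 9 = April 20, 2015

April 20, 2015


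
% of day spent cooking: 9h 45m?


40.6%

Time: 585 minutes
Day: 1440 minutes
Percentage = (585/1440) × 100 ≈ 40.6%


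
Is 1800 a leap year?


Rules: divisible by 4 AND (not by 100 OR by 400)
1800 ÷ 4 = 450 exactly → divisible by 4
1800 ÷ 100 = 18 exactly → divisible by 100
1800 ÷ 400 = 4 remainder 200 → not divisible by 400
Divisible by 100 but not by 400 → not a leap year

No


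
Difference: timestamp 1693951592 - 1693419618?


531974 seconds (147.8 hours / 6.16 days)

Difference = 1693951592 - 1693419618 = 531974 seconds
In hours: 531974 / 3600 ≈ 147.8
In days: 531974 / 86400 ≈ 6.16


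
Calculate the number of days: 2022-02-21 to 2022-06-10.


From February 21, 2022 to June 10, 2022
Rest of February 2022: 28 - 21 = 7
Full months: March 31, April 30, May 31
Days into June 2022: 10
Total = 7 + 31 + 30 + 31 + 10 = 109 days

109 days


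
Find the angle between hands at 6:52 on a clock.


106.0°

Hour hand = 6×30 + 52×0.5 = 206.0°
Minute hand = 52×6 = 312°
Difference = |206.0 - 312| = 106.0°


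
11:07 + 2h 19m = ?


Start: 667 minutes from midnight
Add: 139 minutes
Total: 806 minutes
Hours: 806 ÷ 60 = 13 remainder 26

13:26


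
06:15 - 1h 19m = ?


04:56

Start: 375 minutes from midnight
Subtract: 79 minutes
Remaining: 375 - 79 = 296
Hours: 4, Minutes: 56


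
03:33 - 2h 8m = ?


01:25

Start: 213 minutes from midnight
Subtract: 128 minutes
Remaining: 213 - 128 = 85
Hours: 1, Minutes: 25


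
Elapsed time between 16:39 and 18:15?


1h 36m

End time in minutes: 18×60 + 15 = 1095
Start time in minutes: 16×60 + 39 = 999
Difference = 1095 - 999 = 96 minutes
= 1 hours 36 minutes


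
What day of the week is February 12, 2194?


Zeller's congruence:
q=12, m=14, k=93, j=21
h = (12 + ⌊13×15/5⌋ + 93 + ⌊93/4⌋ + ⌊21/4⌋ - 2×21) mod 7
= (12 + 39 + 93 + 23 + 5 - 42) mod 7
= 130 mod 7 = 4
h=4 → Wednesday

Wednesday


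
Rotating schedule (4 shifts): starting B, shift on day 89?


Shifts: A, B, C, D
Start: B (index 1)
Day 89: (1 + 89 - 1) mod 4
= 89 mod 4
= 1
Index 1 → shift B

Shift B


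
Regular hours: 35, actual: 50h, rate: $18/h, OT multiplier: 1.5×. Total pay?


Regular: 35h × $18 = $630.00
Overtime: 50 - 35 = 15h
OT pay: 15h × $18 × 1.5 = $405.00
Total = $630.00 + $405.00 = $1035.00

$1035.00


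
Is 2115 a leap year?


Rules: divisible by 4 AND (not by 100 OR by 400)
2115 ÷ 4 = 528 remainder 3 → not divisible by 4
Not divisible by 4 → not a leap year

No


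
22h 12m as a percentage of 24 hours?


0.9250 (92.50%)

Total minutes: 22×60 + 12 = 1332
Day = 24×60 = 1440 minutes
Fraction = 1332/1440 = 0.9250
As a percentage: 1332/1440 × 100 = 92.50%


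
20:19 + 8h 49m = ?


05:08 (next day)

Start: 1219 minutes from midnight
Add: 529 minutes
Total: 1748 minutes
Hours: 1748 ÷ 60 = 29 remainder 8
29 ≥ 24 → 29 - 24 = 5 (next day)


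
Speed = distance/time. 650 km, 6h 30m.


Distance: 650 km
Time: 6h 30m = 390 min = 390/60 = 13/2 hours
Speed = 650 ÷ (13/2) = 650 × 2 / 13 = 1300/13 = 100.0 km/h

100.0 km/h


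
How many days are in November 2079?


Month: November (month 11)
November has 30 days

30 days


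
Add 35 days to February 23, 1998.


March 30, 1998

Start: February 23, 1998
Add 35 days
February 23 → March 1: 28 - 23 + 1 = 6 days (35 - 6 = 29 left)
March 1 + 29 = March 30, 1998


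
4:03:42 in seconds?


Hours: 4 × 3600 = 14400
Minutes: 3 × 60 = 180
Seconds: 42
Total = 14400 + 180 + 42 = 14622

14622 seconds


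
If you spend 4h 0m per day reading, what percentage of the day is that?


16.7%

Time: 240 minutes
Day: 1440 minutes
Percentage = (240/1440) × 100 ≈ 16.7%


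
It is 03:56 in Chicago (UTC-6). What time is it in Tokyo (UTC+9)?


Time difference = UTC+9 - UTC-6 = +15 hours
New hour = (3 + 15) mod 24
= 18 mod 24 = 18
Minutes unchanged → 18:56

18:56


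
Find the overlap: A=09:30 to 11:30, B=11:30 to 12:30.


Meeting A: 570-690 (in minutes from midnight)
Meeting B: 690-750
Overlap start = max(570, 690) = 690
Overlap end = min(690, 750) = 690
Overlap = max(0, 690 - 690) = 0 min

0 minutes


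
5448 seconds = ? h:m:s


Hours: 5448 ÷ 3600 = 1 remainder 1848
Minutes: 1848 ÷ 60 = 30 remainder 48
Seconds: 48

1h 30m 48s


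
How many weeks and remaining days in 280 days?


Weeks: 280 ÷ 7 = 40 remainder 0

40 weeks 0 days


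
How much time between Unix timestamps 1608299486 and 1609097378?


797892 seconds (221.6 hours / 9.23 days)

Difference = 1609097378 - 1608299486 = 797892 seconds
In hours: 797892 / 3600 ≈ 221.6
In days: 797892 / 86400 ≈ 9.23


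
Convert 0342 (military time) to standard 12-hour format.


Hour: 3
3 < 12 → AM

3:42 AM


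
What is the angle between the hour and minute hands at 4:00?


Hour hand = 4×30 + 0×0.5 = 120.0°
Minute hand = 0×6 = 0°
Difference = |120.0 - 0| = 120.0°

120.0°


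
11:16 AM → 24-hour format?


Input: 11:16 AM
AM hour stays: 11

11:16


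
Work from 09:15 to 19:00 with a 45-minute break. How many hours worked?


Total time = (19×60+0) - (9×60+15)
= 1140 - 555 = 585 min
Minus break: 585 - 45 = 540 min
= 9h 0m

9h 0m (540 minutes)


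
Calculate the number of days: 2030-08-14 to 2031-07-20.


From August 14, 2030 to July 20, 2031
Rest of August 2030: 31 - 14 = 17
Full months: September 30, October 31, November 30, December 31, January 31, February 2031 28, March 31, April 30, May 31, June 30
Days into July 2031: 20
Total = 17 + 30 + 31 + 30 + 31 + 31 + 28 + 31 + 30 + 31 + 30 + 20 = 340 days

340 days


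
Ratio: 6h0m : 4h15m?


Duration 1: 360 minutes
Duration 2: 255 minutes
Ratio = 360:255
GCD = 15
Simplified = 24:17
As a decimal: 24/17 ≈ 1.41

24:17 (1.41)


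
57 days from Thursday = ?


Friday

Start: Thursday (index 3)
(3 + 57) mod 7
= 60 mod 7
= 4
Index 4 → Friday


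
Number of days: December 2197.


31 days

Month: December (month 12)
December has 31 days


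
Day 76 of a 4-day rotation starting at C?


Shift B

Shifts: A, B, C, D
Start: C (index 2)
Day 76: (2 + 76 - 1) mod 4
= 77 mod 4
= 1
Index 1 → shift B


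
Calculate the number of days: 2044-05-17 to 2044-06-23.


37 days

From May 17, 2044 to June 23, 2044
Rest of May 2044: 31 - 17 = 14
Days into June 2044: 23
Total = 14 + 23 = 37 days


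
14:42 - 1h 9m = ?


13:33

Start: 882 minutes from midnight
Subtract: 69 minutes
Remaining: 882 - 69 = 813
Hours: 13, Minutes: 33


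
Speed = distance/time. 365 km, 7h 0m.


52.1 km/h

Distance: 365 km
Time: 7 hours
Speed = 365 / 7 ≈ 52.1 km/h


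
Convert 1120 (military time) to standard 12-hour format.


11:20 AM

Hour: 11
11 < 12 → AM


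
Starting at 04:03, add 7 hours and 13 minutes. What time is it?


Start: 243 minutes from midnight
Add: 433 minutes
Total: 676 minutes
Hours: 676 ÷ 60 = 11 remainder 16

11:16


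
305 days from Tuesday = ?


Start: Tuesday (index 1)
(1 + 305) mod 7
= 306 mod 7
= 5
Index 5 → Saturday

Saturday


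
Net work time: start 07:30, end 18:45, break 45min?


Total time = (18×60+45) - (7×60+30)
= 1125 - 450 = 675 min
Minus break: 675 - 45 = 630 min
= 10h 30m

10h 30m (630 minutes)


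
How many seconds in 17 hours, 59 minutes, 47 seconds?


Hours: 17 × 3600 = 61200
Minutes: 59 × 60 = 3540
Seconds: 47
Total = 61200 + 3540 + 47 = 64787

64787 seconds


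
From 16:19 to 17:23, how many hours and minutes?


1h 4m

End time in minutes: 17×60 + 23 = 1043
Start time in minutes: 16×60 + 19 = 979
Difference = 1043 - 979 = 64 minutes
= 1 hours 4 minutes


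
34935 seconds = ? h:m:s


Hours: 34935 ÷ 3600 = 9 remainder 2535
Minutes: 2535 ÷ 60 = 42 remainder 15
Seconds: 15

9h 42m 15s


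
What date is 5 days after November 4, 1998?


Start: November 4, 1998
Add 5 days
November 4 + 5 = November 9, 1998

November 9, 1998


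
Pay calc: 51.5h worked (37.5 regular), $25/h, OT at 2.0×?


$1637.50

Regular: 37.5h × $25 = $937.50
Overtime: 51.5 - 37.5 = 14.0h
OT pay: 14.0h × $25 × 2.0 = $700.00
Total = $937.50 + $700.00 = $1637.50


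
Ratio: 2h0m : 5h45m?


8:23 (0.35)

Duration 1: 120 minutes
Duration 2: 345 minutes
Ratio = 120:345
GCD = 15
Simplified = 8:23
As a decimal: 8/23 ≈ 0.35


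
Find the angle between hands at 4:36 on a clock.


Hour hand = 4×30 + 36×0.5 = 138.0°
Minute hand = 36×6 = 216°
Difference = |138.0 - 216| = 78.0°

78.0°


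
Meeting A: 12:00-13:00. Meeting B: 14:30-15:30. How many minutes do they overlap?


0 minutes

Meeting A: 720-780 (in minutes from midnight)
Meeting B: 870-930
Overlap start = max(720, 870) = 870
Overlap end = min(780, 930) = 780
Overlap = max(0, 780 - 870) = 0 min


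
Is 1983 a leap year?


Rules: divisible by 4 AND (not by 100 OR by 400)
1983 ÷ 4 = 495 remainder 3 → not divisible by 4
Not divisible by 4 → not a leap year

No


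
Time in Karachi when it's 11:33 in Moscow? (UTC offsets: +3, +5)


Time difference = UTC+5 - UTC+3 = +2 hours
New hour = (11 + 2) mod 24
= 13 mod 24 = 13
Minutes unchanged → 13:33

13:33


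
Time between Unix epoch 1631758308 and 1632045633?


Difference = 1632045633 - 1631758308 = 287325 seconds
In hours: 287325 / 3600 ≈ 79.8
In days: 287325 / 86400 ≈ 3.33

287325 seconds (79.8 hours / 3.33 days)


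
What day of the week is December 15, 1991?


Zeller's congruence:
q=15, m=12, k=91, j=19
h = (15 + ⌊13×13/5⌋ + 91 + ⌊91/4⌋ + ⌊19/4⌋ - 2×19) mod 7
= (15 + 33 + 91 + 22 + 4 - 38) mod 7
= 127 mod 7 = 1
h=1 → Sunday

Sunday


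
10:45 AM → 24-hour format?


10:45

Input: 10:45 AM
AM hour stays: 10


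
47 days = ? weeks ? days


6 weeks 5 days

Weeks: 47 ÷ 7 = 6 remainder 5


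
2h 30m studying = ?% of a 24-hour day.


Time: 150 minutes
Day: 1440 minutes
Percentage = (150/1440) × 100 ≈ 10.4%

10.4%


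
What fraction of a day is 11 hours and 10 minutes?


Total minutes: 11×60 + 10 = 670
Day = 24×60 = 1440 minutes
Fraction = 670/1440 ≈ 0.4653
As a percentage: 670/1440 × 100 ≈ 46.53%

0.4653 (46.53%)


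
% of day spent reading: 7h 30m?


Time: 450 minutes
Day: 1440 minutes
Percentage = (450/1440) × 100 ≈ 31.3%

31.3%


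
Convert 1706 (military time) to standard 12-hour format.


5:06 PM

Hour: 17
17 - 12 = 5 → PM


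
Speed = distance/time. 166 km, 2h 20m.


71.1 km/h

Distance: 166 km
Time: 2h 20m = 140 min = 140/60 = 7/3 hours
Speed = 166 ÷ (7/3) = 166 × 3 / 7 = 498/7 ≈ 71.1 km/h


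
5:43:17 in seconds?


Hours: 5 × 3600 = 18000
Minutes: 43 × 60 = 2580
Seconds: 17
Total = 18000 + 2580 + 17 = 20597

20597 seconds


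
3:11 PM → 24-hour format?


15:11

Input: 3:11 PM
PM: 3 + 12 = 15


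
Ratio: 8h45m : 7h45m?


Duration 1: 525 minutes
Duration 2: 465 minutes
Ratio = 525:465
GCD = 15
Simplified = 35:31
As a decimal: 35/31 ≈ 1.13

35:31 (1.13)


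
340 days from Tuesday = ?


Saturday

Start: Tuesday (index 1)
(1 + 340) mod 7
= 341 mod 7
= 5
Index 5 → Saturday


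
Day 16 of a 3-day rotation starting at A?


Shift A

Shifts: A, B, C
Start: A (index 0)
Day 16: (0 + 16 - 1) mod 3
= 15 mod 3
= 0
Index 0 → shift A


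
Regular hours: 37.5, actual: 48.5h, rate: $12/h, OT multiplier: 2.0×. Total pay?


Regular: 37.5h × $12 = $450.00
Overtime: 48.5 - 37.5 = 11.0h
OT pay: 11.0h × $12 × 2.0 = $264.00
Total = $450.00 + $264.00 = $714.00

$714.00


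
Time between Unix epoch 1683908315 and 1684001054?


92739 seconds (25.8 hours / 1.07 days)

Difference = 1684001054 - 1683908315 = 92739 seconds
In hours: 92739 / 3600 ≈ 25.8
In days: 92739 / 86400 ≈ 1.07


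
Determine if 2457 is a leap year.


No

Rules: divisible by 4 AND (not by 100 OR by 400)
2457 ÷ 4 = 614 remainder 1 → not divisible by 4
Not divisible by 4 → not a leap year


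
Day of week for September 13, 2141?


Wednesday

Zeller's congruence:
q=13, m=9, k=41, j=21
h = (13 + ⌊13×10/5⌋ + 41 + ⌊41/4⌋ + ⌊21/4⌋ - 2×21) mod 7
= (13 + 26 + 41 + 10 + 5 - 42) mod 7
= 53 mod 7 = 4
h=4 → Wednesday


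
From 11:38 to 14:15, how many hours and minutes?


End time in minutes: 14×60 + 15 = 855
Start time in minutes: 11×60 + 38 = 698
Difference = 855 - 698 = 157 minutes
= 2 hours 37 minutes

2h 37m


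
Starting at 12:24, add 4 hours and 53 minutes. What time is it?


Start: 744 minutes from midnight
Add: 293 minutes
Total: 1037 minutes
Hours: 1037 ÷ 60 = 17 remainder 17

17:17


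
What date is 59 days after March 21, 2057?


May 19, 2057

Start: March 21, 2057
Add 59 days
March 21 → April 1: 31 - 21 + 1 = 11 days (59 - 11 = 48 left)
April 1 → May 1: 30 - 1 + 1 = 30 days (48 - 30 = 18 left)
May 1 + 18 = May 19, 2057


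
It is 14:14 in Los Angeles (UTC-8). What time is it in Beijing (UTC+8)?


Time difference = UTC+8 - UTC-8 = +16 hours
New hour = (14 + 16) mod 24
= 30 mod 24 = 6
Minutes unchanged → 06:14; 30 ≥ 24 → next day

06:14 (next day)


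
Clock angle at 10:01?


Hour hand = 10×30 + 1×0.5 = 300.5°
Minute hand = 1×6 = 6°
Difference = |300.5 - 6| = 294.5°
Since > 180°: 360 - 294.5 = 65.5°

65.5°


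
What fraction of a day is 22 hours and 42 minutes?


Total minutes: 22×60 + 42 = 1362
Day = 24×60 = 1440 minutes
Fraction = 1362/1440 ≈ 0.9458
As a percentage: 1362/1440 × 100 ≈ 94.58%

0.9458 (94.58%)


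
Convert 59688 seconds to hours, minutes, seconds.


Hours: 59688 ÷ 3600 = 16 remainder 2088
Minutes: 2088 ÷ 60 = 34 remainder 48
Seconds: 48

16h 34m 48s


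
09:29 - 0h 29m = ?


09:00

Start: 569 minutes from midnight
Subtract: 29 minutes
Remaining: 569 - 29 = 540
Hours: 9, Minutes: 0


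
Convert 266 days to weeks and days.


38 weeks 0 days

Weeks: 266 ÷ 7 = 38 remainder 0


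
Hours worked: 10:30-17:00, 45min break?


Total time = (17×60+0) - (10×60+30)
= 1020 - 630 = 390 min
Minus break: 390 - 45 = 345 min
= 5h 45m

5h 45m (345 minutes)


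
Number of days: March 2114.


31 days

Month: March (month 3)
March has 31 days


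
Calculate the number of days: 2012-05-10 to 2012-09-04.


From May 10, 2012 to September 4, 2012
Rest of May 2012: 31 - 10 = 21
Full months: June 30, July 31, August 31
Days into September 2012: 4
Total = 21 + 30 + 31 + 31 + 4 = 117 days

117 days


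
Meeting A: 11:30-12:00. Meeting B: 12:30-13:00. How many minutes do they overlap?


0 minutes

Meeting A: 690-720 (in minutes from midnight)
Meeting B: 750-780
Overlap start = max(690, 750) = 750
Overlap end = min(720, 780) = 720
Overlap = max(0, 720 - 750) = 0 min


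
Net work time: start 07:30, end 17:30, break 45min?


9h 15m (555 minutes)

Total time = (17×60+30) - (7×60+30)
= 1050 - 450 = 600 min
Minus break: 600 - 45 = 555 min
= 9h 15m


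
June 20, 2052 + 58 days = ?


Start: June 20, 2052
Add 58 days
June 20 → July 1: 30 - 20 + 1 = 11 days (58 - 11 = 47 left)
July 1 → August 1: 31 - 1 + 1 = 31 days (47 - 31 = 16 left)
August 1 + 16 = August 17, 2052

August 17, 2052


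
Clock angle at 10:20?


Hour hand = 10×30 + 20×0.5 = 310.0°
Minute hand = 20×6 = 120°
Difference = |310.0 - 120| = 190.0°
Since > 180°: 360 - 190.0 = 170.0°

170.0°


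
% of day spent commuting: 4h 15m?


17.7%

Time: 255 minutes
Day: 1440 minutes
Percentage = (255/1440) × 100 ≈ 17.7%


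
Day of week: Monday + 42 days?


Monday

Start: Monday (index 0)
(0 + 42) mod 7
= 42 mod 7
= 0
Index 0 → Monday


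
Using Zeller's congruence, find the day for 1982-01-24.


Sunday

Zeller's congruence:
q=24, m=13, k=81, j=19
h = (24 + ⌊13×14/5⌋ + 81 + ⌊81/4⌋ + ⌊19/4⌋ - 2×19) mod 7
= (24 + 36 + 81 + 20 + 4 - 38) mod 7
= 127 mod 7 = 1
h=1 → Sunday


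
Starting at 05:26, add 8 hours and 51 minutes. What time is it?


Start: 326 minutes from midnight
Add: 531 minutes
Total: 857 minutes
Hours: 857 ÷ 60 = 14 remainder 17

14:17


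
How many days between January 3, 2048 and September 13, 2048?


254 days

From January 3, 2048 to September 13, 2048
Rest of January 2048: 31 - 3 = 28
Full months: February 2048 29, March 31, April 30, May 31, June 30, July 31, August 31
Days into September 2048: 13
Total = 28 + 29 + 31 + 30 + 31 + 30 + 31 + 31 + 13 = 254 days


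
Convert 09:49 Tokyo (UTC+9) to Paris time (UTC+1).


Time difference = UTC+1 - UTC+9 = -8 hours
New hour = (9 -8) mod 24
= 1 mod 24 = 1
Minutes unchanged → 01:49

01:49


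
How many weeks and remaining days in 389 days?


Weeks: 389 ÷ 7 = 55 remainder 4

55 weeks 4 days


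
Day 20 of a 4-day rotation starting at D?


Shift C

Shifts: A, B, C, D
Start: D (index 3)
Day 20: (3 + 20 - 1) mod 4
= 22 mod 4
= 2
Index 2 → shift C


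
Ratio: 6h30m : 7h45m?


Duration 1: 390 minutes
Duration 2: 465 minutes
Ratio = 390:465
GCD = 15
Simplified = 26:31
As a decimal: 26/31 ≈ 0.84

26:31 (0.84)


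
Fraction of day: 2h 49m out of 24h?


Total minutes: 2×60 + 49 = 169
Day = 24×60 = 1440 minutes
Fraction = 169/1440 ≈ 0.1174
As a percentage: 169/1440 × 100 ≈ 11.74%

0.1174 (11.74%)


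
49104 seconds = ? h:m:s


13h 38m 24s

Hours: 49104 ÷ 3600 = 13 remainder 2304
Minutes: 2304 ÷ 60 = 38 remainder 24
Seconds: 24


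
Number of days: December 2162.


Month: December (month 12)
December has 31 days

31 days


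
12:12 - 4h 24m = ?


Start: 732 minutes from midnight
Subtract: 264 minutes
Remaining: 732 - 264 = 468
Hours: 7, Minutes: 48

07:48


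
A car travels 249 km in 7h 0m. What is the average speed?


Distance: 249 km
Time: 7 hours
Speed = 249 / 7 ≈ 35.6 km/h

35.6 km/h


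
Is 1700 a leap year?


Rules: divisible by 4 AND (not by 100 OR by 400)
1700 ÷ 4 = 425 exactly → divisible by 4
1700 ÷ 100 = 17 exactly → divisible by 100
1700 ÷ 400 = 4 remainder 100 → not divisible by 400
Divisible by 100 but not by 400 → not a leap year

No


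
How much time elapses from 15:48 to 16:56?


1h 8m

End time in minutes: 16×60 + 56 = 1016
Start time in minutes: 15×60 + 48 = 948
Difference = 1016 - 948 = 68 minutes
= 1 hours 8 minutes


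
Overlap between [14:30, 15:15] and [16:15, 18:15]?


Meeting A: 870-915 (in minutes from midnight)
Meeting B: 975-1095
Overlap start = max(870, 975) = 975
Overlap end = min(915, 1095) = 915
Overlap = max(0, 915 - 975) = 0 min

0 minutes


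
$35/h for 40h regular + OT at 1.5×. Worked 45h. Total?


Regular: 40h × $35 = $1400.00
Overtime: 45 - 40 = 5h
OT pay: 5h × $35 × 1.5 = $262.50
Total = $1400.00 + $262.50 = $1662.50

$1662.50


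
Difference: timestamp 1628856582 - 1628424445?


432137 seconds (120.0 hours / 5.00 days)

Difference = 1628856582 - 1628424445 = 432137 seconds
In hours: 432137 / 3600 ≈ 120.0
In days: 432137 / 86400 ≈ 5.00


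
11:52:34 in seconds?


Hours: 11 × 3600 = 39600
Minutes: 52 × 60 = 3120
Seconds: 34
Total = 39600 + 3120 + 34 = 42754

42754 seconds


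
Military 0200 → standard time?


2:00 AM

Hour: 2
2 < 12 → AM


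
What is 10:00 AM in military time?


10:00

Input: 10:00 AM
AM hour stays: 10


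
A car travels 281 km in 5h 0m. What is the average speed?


Distance: 281 km
Time: 5 hours
Speed = 281 / 5 = 56.2 km/h

56.2 km/h


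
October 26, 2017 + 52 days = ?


December 17, 2017

Start: October 26, 2017
Add 52 days
October 26 → November 1: 31 - 26 + 1 = 6 days (52 - 6 = 46 left)
November 1 → December 1: 30 - 1 + 1 = 30 days (46 - 30 = 16 left)
December 1 + 16 = December 17, 2017


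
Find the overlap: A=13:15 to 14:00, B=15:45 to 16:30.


0 minutes

Meeting A: 795-840 (in minutes from midnight)
Meeting B: 945-990
Overlap start = max(795, 945) = 945
Overlap end = min(840, 990) = 840
Overlap = max(0, 840 - 945) = 0 min


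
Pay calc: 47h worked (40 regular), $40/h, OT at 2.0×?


$2160.00

Regular: 40h × $40 = $1600.00
Overtime: 47 - 40 = 7h
OT pay: 7h × $40 × 2.0 = $560.00
Total = $1600.00 + $560.00 = $2160.00


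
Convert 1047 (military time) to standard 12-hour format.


10:47 AM

Hour: 10
10 < 12 → AM


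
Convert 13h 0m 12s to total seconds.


Hours: 13 × 3600 = 46800
Minutes: 0 × 60 = 0
Seconds: 12
Total = 46800 + 0 + 12 = 46812

46812 seconds


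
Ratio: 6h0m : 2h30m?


Duration 1: 360 minutes
Duration 2: 150 minutes
Ratio = 360:150
GCD = 30
Simplified = 12:5
As a decimal: 12/5 = 2.40

12:5 (2.40)


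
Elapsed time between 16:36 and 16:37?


0h 1m

End time in minutes: 16×60 + 37 = 997
Start time in minutes: 16×60 + 36 = 996
Difference = 997 - 996 = 1 minutes
= 0 hours 1 minutes


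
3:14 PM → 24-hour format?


15:14

Input: 3:14 PM
PM: 3 + 12 = 15


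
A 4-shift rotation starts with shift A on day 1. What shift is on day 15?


Shift C

Shifts: A, B, C, D
Start: A (index 0)
Day 15: (0 + 15 - 1) mod 4
= 14 mod 4
= 2
Index 2 → shift C


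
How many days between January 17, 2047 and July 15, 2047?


From January 17, 2047 to July 15, 2047
Rest of January 2047: 31 - 17 = 14
Full months: February 2047 28, March 31, April 30, May 31, June 30
Days into July 2047: 15
Total = 14 + 28 + 31 + 30 + 31 + 30 + 15 = 179 days

179 days


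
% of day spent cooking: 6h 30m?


27.1%

Time: 390 minutes
Day: 1440 minutes
Percentage = (390/1440) × 100 ≈ 27.1%


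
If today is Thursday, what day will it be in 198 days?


Start: Thursday (index 3)
(3 + 198) mod 7
= 201 mod 7
= 5
Index 5 → Saturday

Saturday


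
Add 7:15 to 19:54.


03:09 (next day)

Start: 1194 minutes from midnight
Add: 435 minutes
Total: 1629 minutes
Hours: 1629 ÷ 60 = 27 remainder 9
27 ≥ 24 → 27 - 24 = 3 (next day)


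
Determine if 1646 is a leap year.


Rules: divisible by 4 AND (not by 100 OR by 400)
1646 ÷ 4 = 411 remainder 2 → not divisible by 4
Not divisible by 4 → not a leap year

No


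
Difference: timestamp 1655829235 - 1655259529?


569706 seconds (158.3 hours / 6.59 days)

Difference = 1655829235 - 1655259529 = 569706 seconds
In hours: 569706 / 3600 ≈ 158.3
In days: 569706 / 86400 ≈ 6.59


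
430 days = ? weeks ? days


61 weeks 3 days

Weeks: 430 ÷ 7 = 61 remainder 3


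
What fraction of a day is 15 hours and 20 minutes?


0.6389 (63.89%)

Total minutes: 15×60 + 20 = 920
Day = 24×60 = 1440 minutes
Fraction = 920/1440 ≈ 0.6389
As a percentage: 920/1440 × 100 ≈ 63.89%


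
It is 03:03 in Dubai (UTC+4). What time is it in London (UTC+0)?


Time difference = UTC+0 - UTC+4 = -4 hours
New hour = (3 -4) mod 24
= -1 mod 24 = 23
Minutes unchanged → 23:03; -1 < 0 → previous day

23:03 (previous day)


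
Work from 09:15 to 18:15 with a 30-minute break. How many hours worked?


Total time = (18×60+15) - (9×60+15)
= 1095 - 555 = 540 min
Minus break: 540 - 30 = 510 min
= 8h 30m

8h 30m (510 minutes)


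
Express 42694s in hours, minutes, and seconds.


11h 51m 34s

Hours: 42694 ÷ 3600 = 11 remainder 3094
Minutes: 3094 ÷ 60 = 51 remainder 34
Seconds: 34


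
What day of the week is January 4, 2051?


Wednesday

Zeller's congruence:
q=4, m=13, k=50, j=20
h = (4 + ⌊13×14/5⌋ + 50 + ⌊50/4⌋ + ⌊20/4⌋ - 2×20) mod 7
= (4 + 36 + 50 + 12 + 5 - 40) mod 7
= 67 mod 7 = 4
h=4 → Wednesday


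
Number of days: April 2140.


Month: April (month 4)
April has 30 days

30 days


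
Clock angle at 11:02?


41.0°

Hour hand = 11×30 + 2×0.5 = 331.0°
Minute hand = 2×6 = 12°
Difference = |331.0 - 12| = 319.0°
Since > 180°: 360 - 319.0 = 41.0°


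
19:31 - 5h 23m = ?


Start: 1171 minutes from midnight
Subtract: 323 minutes
Remaining: 1171 - 323 = 848
Hours: 14, Minutes: 8

14:08


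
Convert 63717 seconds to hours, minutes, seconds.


17h 41m 57s

Hours: 63717 ÷ 3600 = 17 remainder 2517
Minutes: 2517 ÷ 60 = 41 remainder 57
Seconds: 57


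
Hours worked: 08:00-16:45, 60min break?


Total time = (16×60+45) - (8×60+0)
= 1005 - 480 = 525 min
Minus break: 525 - 60 = 465 min
= 7h 45m

7h 45m (465 minutes)


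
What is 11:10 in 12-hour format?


Hour: 11
11 < 12 → AM

11:10 AM


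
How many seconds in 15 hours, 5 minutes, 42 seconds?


Hours: 15 × 3600 = 54000
Minutes: 5 × 60 = 300
Seconds: 42
Total = 54000 + 300 + 42 = 54342

54342 seconds


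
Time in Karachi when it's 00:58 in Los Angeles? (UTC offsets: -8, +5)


Time difference = UTC+5 - UTC-8 = +13 hours
New hour = (0 + 13) mod 24
= 13 mod 24 = 13
Minutes unchanged → 13:58

13:58


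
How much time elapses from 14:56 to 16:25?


1h 29m

End time in minutes: 16×60 + 25 = 985
Start time in minutes: 14×60 + 56 = 896
Difference = 985 - 896 = 89 minutes
= 1 hours 29 minutes


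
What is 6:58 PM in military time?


Input: 6:58 PM
PM: 6 + 12 = 18

18:58


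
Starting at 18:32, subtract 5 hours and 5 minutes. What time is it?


Start: 1112 minutes from midnight
Subtract: 305 minutes
Remaining: 1112 - 305 = 807
Hours: 13, Minutes: 27

13:27


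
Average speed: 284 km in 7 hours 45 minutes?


36.6 km/h

Distance: 284 km
Time: 7h 45m = 465 min = 465/60 = 31/4 hours
Speed = 284 ÷ (31/4) = 284 × 4 / 31 = 1136/31 ≈ 36.6 km/h


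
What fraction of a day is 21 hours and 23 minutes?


0.8910 (89.10%)

Total minutes: 21×60 + 23 = 1283
Day = 24×60 = 1440 minutes
Fraction = 1283/1440 ≈ 0.8910
As a percentage: 1283/1440 × 100 ≈ 89.10%


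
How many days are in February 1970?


28 days

Month: February (month 2)
February: 28 or 29 (leap year)
1970 leap year? No


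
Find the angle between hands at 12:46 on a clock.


Hour hand (12 ≡ 0 on the dial): 0×30 + 46×0.5 = 23.0°
Minute hand = 46×6 = 276°
Difference = |23.0 - 276| = 253.0°
Since > 180°: 360 - 253.0 = 107.0°

107.0°


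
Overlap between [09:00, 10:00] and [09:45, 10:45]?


15 minutes

Meeting A: 540-600 (in minutes from midnight)
Meeting B: 585-645
Overlap start = max(540, 585) = 585
Overlap end = min(600, 645) = 600
Overlap = max(0, 600 - 585) = 15 min


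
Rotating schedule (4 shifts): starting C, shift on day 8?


Shifts: A, B, C, D
Start: C (index 2)
Day 8: (2 + 8 - 1) mod 4
= 9 mod 4
= 1
Index 1 → shift B

Shift B


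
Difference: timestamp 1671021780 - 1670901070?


Difference = 1671021780 - 1670901070 = 120710 seconds
In hours: 120710 / 3600 ≈ 33.5
In days: 120710 / 86400 ≈ 1.40

120710 seconds (33.5 hours / 1.40 days)


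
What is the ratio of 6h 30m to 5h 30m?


Duration 1: 390 minutes
Duration 2: 330 minutes
Ratio = 390:330
GCD = 30
Simplified = 13:11
As a decimal: 13/11 ≈ 1.18

13:11 (1.18)


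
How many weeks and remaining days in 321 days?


45 weeks 6 days

Weeks: 321 ÷ 7 = 45 remainder 6


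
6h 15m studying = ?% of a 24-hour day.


Time: 375 minutes
Day: 1440 minutes
Percentage = (375/1440) × 100 ≈ 26.0%

26.0%


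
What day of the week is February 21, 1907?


Thursday

Zeller's congruence:
q=21, m=14, k=6, j=19
h = (21 + ⌊13×15/5⌋ + 6 + ⌊6/4⌋ + ⌊19/4⌋ - 2×19) mod 7
= (21 + 39 + 6 + 1 + 4 - 38) mod 7
= 33 mod 7 = 5
h=5 → Thursday


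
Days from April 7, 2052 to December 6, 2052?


243 days

From April 7, 2052 to December 6, 2052
Rest of April 2052: 30 - 7 = 23
Full months: May 31, June 30, July 31, August 31, September 30, October 31, November 30
Days into December 2052: 6
Total = 23 + 31 + 30 + 31 + 31 + 30 + 31 + 30 + 6 = 243 days


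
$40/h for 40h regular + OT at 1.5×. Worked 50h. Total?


$2200.00

Regular: 40h × $40 = $1600.00
Overtime: 50 - 40 = 10h
OT pay: 10h × $40 × 1.5 = $600.00
Total = $1600.00 + $600.00 = $2200.00


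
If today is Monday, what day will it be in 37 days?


Start: Monday (index 0)
(0 + 37) mod 7
= 37 mod 7
= 2
Index 2 → Wednesday

Wednesday


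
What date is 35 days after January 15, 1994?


February 19, 1994

Start: January 15, 1994
Add 35 days
January 15 → February 1: 31 - 15 + 1 = 17 days (35 - 17 = 18 left)
February 1 + 18 = February 19, 1994
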